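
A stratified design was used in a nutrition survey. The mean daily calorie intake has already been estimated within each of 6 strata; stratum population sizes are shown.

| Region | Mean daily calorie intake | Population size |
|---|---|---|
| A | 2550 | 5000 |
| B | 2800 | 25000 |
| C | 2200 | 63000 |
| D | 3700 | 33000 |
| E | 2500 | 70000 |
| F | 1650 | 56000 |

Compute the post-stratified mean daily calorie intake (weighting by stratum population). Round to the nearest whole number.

Σ Nₕ·x̄ₕ = 2550×5000 + 2800×25000 + 2200×63000 + 3700×33000 + 2500×70000 + 1650×56000
  = 610850000
Σ Nₕ = 5000 + 25000 + 63000 + 33000 + 70000 + 56000 = 252000
Overall mean = 610850000 / 252000 = 2424.0079

2424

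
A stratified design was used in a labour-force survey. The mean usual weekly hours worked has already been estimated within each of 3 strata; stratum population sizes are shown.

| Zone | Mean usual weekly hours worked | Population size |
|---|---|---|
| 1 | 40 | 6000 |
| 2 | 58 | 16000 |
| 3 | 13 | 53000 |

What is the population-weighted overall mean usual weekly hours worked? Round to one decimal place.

24.8

Σ Nₕ·x̄ₕ = 40×6000 + 58×16000 + 13×53000
  = 240000 + 928000 + 689000 = 1857000
Σ Nₕ = 6000 + 16000 + 53000 = 75000
Overall mean = 1857000 / 75000 = 24.76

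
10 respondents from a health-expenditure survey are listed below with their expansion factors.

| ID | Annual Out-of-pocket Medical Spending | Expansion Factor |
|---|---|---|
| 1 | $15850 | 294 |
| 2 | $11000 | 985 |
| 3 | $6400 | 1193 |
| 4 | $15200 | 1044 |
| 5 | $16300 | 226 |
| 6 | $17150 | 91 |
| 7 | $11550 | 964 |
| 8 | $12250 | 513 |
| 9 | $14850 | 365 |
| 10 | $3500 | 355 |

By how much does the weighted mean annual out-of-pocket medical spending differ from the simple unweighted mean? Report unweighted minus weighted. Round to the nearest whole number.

1074

Unweighted sum = 15850 + 11000 + 6400 + 15200 + 16300 + 17150 + 11550 + 12250 + 14850 + 3500 = 124050
Unweighted mean = 124050 / 10 = 12405
Weighted sum = 15850×294 + 11000×985 + 6400×1193 + 15200×1044 + 16300×226 + 17150×91 + 11550×964 + 12250×513 + 14850×365 + 3500×355
  = 4659900 + 10835000 + 7635200 + 15868800 + 3683800 + 1560650 + 11134200 + 6284250 + 5420250 + 1242500 = 68324550
Sum of weights = 294 + 985 + 1193 + 1044 + 226 + 91 + 964 + 513 + 365 + 355 = 6030
Weighted mean = 68324550 / 6030 = 11330.771
Difference (unweighted minus weighted) = 1074.2289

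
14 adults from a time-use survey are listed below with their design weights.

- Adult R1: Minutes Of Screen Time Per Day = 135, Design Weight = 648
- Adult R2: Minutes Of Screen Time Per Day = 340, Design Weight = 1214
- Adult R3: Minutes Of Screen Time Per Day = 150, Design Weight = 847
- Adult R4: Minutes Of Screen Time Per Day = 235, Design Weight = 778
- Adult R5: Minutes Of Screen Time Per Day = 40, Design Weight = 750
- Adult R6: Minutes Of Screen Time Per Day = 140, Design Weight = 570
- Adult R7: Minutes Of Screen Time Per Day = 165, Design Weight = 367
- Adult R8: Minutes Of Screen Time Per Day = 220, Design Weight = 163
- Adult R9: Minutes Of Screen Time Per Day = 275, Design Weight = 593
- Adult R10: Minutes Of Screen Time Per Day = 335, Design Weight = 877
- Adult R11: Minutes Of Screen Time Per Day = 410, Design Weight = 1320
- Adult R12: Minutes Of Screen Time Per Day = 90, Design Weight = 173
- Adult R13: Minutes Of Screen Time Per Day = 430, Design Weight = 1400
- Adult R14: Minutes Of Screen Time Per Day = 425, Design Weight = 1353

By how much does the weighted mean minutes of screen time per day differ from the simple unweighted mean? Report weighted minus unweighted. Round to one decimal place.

48.0

Unweighted sum = 3390
Unweighted mean = 3390 / 14 = 242.14286
Weighted sum = 3207000
Sum of weights = 11053
Weighted mean = 3207000 / 11053 = 290.14747
Difference (weighted minus unweighted) = 48.004614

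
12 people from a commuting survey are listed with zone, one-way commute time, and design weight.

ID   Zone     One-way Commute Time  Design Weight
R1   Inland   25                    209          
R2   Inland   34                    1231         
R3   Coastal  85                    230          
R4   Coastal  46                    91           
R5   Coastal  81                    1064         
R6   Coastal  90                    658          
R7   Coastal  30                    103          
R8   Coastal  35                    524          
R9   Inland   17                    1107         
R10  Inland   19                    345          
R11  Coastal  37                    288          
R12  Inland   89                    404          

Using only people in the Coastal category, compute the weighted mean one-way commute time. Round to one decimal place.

68.0

Coastal rows: R3, R4, R5, R6, R7, R8, R11
Weighted sum = 85×230 + 46×91 + 81×1064 + 90×658 + 30×103 + 35×524 + 37×288
  = 19550 + 4186 + 86184 + 59220 + 3090 + 18340 + 10656 = 201226
Sum of weights = 2958
Weighted mean = 201226 / 2958 = 68.027721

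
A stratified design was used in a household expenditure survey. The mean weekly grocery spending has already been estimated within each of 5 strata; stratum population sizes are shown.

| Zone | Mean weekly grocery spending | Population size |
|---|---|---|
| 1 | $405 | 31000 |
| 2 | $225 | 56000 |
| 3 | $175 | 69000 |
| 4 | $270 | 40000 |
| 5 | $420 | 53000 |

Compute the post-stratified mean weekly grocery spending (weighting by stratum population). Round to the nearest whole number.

282

Σ Nₕ·x̄ₕ = 405×31000 + 225×56000 + 175×69000 + 270×40000 + 420×53000
  = 12555000 + 12600000 + 12075000 + 10800000 + 22260000 = 70290000
Σ Nₕ = 31000 + 56000 + 69000 + 40000 + 53000 = 249000
Overall mean = 70290000 / 249000 = 282.28916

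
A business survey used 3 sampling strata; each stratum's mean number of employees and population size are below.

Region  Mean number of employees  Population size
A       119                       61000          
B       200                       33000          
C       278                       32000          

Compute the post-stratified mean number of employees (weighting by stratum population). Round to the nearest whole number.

181

Σ Nₕ·x̄ₕ = 119×61000 + 200×33000 + 278×32000
  = 7259000 + 6600000 + 8896000 = 22755000
Σ Nₕ = 61000 + 33000 + 32000 = 126000
Overall mean = 22755000 / 126000 = 180.59524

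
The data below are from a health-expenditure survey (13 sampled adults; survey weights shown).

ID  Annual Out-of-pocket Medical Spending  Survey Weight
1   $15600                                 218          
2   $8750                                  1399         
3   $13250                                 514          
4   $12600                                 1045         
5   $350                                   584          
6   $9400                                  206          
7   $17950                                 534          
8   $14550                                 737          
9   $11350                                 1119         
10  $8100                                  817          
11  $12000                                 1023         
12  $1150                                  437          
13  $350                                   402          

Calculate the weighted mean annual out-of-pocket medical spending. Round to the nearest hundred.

10000

Weighted sum = 90306600
Sum of weights = 9035
Weighted mean = 90306600 / 9035 = 9995.1965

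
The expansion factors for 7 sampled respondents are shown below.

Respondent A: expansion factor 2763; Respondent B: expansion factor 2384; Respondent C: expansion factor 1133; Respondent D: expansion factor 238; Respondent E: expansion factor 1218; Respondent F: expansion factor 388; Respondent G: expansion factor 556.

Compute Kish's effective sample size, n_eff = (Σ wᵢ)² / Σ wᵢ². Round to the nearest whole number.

5

Σ wᵢ = 2763 + 2384 + 1133 + 238 + 1218 + 388 + 556 = 8680
Σ wᵢ² = 7634169 + 5683456 + 1283689 + 56644 + 1483524 + 150544 + 309136 = 16601162
n_eff = 8680² / 16601162 = 75342400 / 16601162 = 4.5383811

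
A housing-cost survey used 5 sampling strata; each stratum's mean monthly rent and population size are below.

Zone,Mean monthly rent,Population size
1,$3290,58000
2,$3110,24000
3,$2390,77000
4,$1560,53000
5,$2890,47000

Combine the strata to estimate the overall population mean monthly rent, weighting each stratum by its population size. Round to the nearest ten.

Σ Nₕ·x̄ₕ = 3290×58000 + 3110×24000 + 2390×77000 + 1560×53000 + 2890×47000
  = 190820000 + 74640000 + 184030000 + 82680000 + 135830000 = 668000000
Σ Nₕ = 259000
Overall mean = 668000000 / 259000 = 2579.1506

2580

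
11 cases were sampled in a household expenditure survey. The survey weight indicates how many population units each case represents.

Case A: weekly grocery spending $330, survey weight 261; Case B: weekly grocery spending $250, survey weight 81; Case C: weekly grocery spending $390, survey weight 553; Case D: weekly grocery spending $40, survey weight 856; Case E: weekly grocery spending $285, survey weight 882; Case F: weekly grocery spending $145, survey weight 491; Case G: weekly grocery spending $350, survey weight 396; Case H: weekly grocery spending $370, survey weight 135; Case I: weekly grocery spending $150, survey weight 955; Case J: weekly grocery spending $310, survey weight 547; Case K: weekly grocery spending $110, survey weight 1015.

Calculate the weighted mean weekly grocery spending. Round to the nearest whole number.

209

Weighted sum = 1291875
Sum of weights = 261 + 81 + 553 + 856 + 882 + 491 + 396 + 135 + 955 + 547 + 1015 = 6172
Weighted mean = 1291875 / 6172 = 209.31222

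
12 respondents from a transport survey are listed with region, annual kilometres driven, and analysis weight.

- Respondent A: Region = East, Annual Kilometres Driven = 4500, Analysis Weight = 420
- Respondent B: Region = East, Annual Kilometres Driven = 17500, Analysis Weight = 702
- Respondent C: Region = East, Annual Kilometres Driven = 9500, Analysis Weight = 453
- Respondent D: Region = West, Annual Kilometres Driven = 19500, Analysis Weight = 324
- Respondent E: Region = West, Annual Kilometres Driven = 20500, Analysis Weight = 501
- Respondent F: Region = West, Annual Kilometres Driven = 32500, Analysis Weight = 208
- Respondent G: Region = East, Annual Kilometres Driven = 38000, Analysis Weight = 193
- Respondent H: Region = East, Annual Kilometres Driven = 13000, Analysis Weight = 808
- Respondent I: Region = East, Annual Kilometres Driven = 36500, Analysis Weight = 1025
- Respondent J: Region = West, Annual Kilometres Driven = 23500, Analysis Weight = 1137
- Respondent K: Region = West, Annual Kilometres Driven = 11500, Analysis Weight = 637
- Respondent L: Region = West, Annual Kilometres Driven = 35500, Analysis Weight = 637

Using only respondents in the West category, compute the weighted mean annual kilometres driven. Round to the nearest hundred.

23200

West rows: D, E, F, J, K, L
Weighted sum = 80007000
Sum of weights = 324 + 501 + 208 + 1137 + 637 + 637 = 3444
Weighted mean = 80007000 / 3444 = 23230.836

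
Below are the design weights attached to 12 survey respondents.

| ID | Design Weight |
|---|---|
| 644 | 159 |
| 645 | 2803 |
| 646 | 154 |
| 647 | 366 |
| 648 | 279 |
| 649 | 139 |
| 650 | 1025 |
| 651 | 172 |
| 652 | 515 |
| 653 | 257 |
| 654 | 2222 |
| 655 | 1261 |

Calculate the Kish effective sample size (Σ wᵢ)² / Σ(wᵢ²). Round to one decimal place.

Σ wᵢ = 9352
Σ wᵢ² = 16075812
n_eff = 9352² / 16075812 = 87459904 / 16075812 = 5.4404657

5.4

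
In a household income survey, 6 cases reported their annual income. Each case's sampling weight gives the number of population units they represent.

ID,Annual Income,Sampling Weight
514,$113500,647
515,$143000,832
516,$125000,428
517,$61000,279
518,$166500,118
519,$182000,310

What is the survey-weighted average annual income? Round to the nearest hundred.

Weighted sum = 113500×647 + 143000×832 + 125000×428 + 61000×279 + 166500×118 + 182000×310
  = 73434500 + 118976000 + 53500000 + 17019000 + 19647000 + 56420000 = 338996500
Sum of weights = 647 + 832 + 428 + 279 + 118 + 310 = 2614
Weighted mean = 338996500 / 2614 = 129684.97

129700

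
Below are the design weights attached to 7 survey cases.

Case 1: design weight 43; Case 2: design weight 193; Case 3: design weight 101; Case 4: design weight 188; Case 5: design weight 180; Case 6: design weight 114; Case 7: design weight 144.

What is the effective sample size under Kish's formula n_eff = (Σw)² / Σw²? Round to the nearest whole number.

6

Σ wᵢ = 43 + 193 + 101 + 188 + 180 + 114 + 144 = 963
Σ wᵢ² = 1849 + 37249 + 10201 + 35344 + 32400 + 12996 + 20736 = 150775
n_eff = 963² / 150775 = 927369 / 150775 = 6.1506815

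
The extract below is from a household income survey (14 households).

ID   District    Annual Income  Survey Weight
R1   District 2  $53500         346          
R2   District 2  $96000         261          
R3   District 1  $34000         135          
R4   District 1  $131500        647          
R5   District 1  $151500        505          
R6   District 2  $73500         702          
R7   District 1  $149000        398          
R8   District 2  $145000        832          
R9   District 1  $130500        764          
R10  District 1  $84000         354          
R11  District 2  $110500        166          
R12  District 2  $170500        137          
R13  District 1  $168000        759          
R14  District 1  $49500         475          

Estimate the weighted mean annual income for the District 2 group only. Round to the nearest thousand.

105000

District 2 rows: R1, R2, R6, R8, R11, R12
Weighted sum = 257505500
Sum of weights = 346 + 261 + 702 + 832 + 166 + 137 = 2444
Weighted mean = 257505500 / 2444 = 105362.32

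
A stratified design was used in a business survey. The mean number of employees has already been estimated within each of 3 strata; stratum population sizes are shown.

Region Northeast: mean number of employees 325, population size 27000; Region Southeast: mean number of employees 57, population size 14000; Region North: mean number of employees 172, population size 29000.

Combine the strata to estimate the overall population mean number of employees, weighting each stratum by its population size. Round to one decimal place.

Σ Nₕ·x̄ₕ = 14561000
Σ Nₕ = 27000 + 14000 + 29000 = 70000
Overall mean = 14561000 / 70000 = 208.01429

208.0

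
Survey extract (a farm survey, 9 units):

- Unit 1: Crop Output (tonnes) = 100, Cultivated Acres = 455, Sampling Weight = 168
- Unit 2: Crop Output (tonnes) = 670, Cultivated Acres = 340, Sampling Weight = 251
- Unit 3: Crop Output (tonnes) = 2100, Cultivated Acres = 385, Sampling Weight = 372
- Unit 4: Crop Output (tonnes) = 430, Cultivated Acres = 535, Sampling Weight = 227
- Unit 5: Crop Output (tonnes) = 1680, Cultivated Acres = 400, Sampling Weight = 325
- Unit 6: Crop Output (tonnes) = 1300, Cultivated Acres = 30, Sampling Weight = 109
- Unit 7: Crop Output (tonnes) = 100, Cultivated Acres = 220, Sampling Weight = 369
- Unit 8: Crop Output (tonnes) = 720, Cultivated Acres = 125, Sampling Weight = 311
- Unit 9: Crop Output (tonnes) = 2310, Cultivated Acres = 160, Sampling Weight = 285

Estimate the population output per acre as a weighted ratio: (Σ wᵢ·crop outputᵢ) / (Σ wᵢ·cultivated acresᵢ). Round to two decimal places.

3.68

Σ wᵢ·y = 100×168 + 670×251 + 2100×372 + 430×227 + 1680×325 + 1300×109 + 100×369 + 720×311 + 2310×285
  = 2670650
Σ wᵢ·x = 455×168 + 340×251 + 385×372 + 535×227 + 400×325 + 30×109 + 220×369 + 125×311 + 160×285
  = 76440 + 85340 + 143220 + 121445 + 130000 + 3270 + 81180 + 38875 + 45600 = 725370
Ratio = 2670650 / 725370 = 3.6817762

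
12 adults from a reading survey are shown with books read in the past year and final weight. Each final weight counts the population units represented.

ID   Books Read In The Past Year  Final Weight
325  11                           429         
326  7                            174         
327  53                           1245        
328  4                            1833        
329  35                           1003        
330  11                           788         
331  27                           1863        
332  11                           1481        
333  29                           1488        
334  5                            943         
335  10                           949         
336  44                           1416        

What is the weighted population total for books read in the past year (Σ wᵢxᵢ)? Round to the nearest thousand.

Weighted total = 11×429 + 7×174 + 53×1245 + 4×1833 + 35×1003 + 11×788 + 27×1863 + 11×1481 + 29×1488 + 5×943 + 10×949 + 44×1416
  = 4719 + 1218 + 65985 + 7332 + 35105 + 8668 + 50301 + 16291 + 43152 + 4715 + 9490 + 62304 = 309280

309000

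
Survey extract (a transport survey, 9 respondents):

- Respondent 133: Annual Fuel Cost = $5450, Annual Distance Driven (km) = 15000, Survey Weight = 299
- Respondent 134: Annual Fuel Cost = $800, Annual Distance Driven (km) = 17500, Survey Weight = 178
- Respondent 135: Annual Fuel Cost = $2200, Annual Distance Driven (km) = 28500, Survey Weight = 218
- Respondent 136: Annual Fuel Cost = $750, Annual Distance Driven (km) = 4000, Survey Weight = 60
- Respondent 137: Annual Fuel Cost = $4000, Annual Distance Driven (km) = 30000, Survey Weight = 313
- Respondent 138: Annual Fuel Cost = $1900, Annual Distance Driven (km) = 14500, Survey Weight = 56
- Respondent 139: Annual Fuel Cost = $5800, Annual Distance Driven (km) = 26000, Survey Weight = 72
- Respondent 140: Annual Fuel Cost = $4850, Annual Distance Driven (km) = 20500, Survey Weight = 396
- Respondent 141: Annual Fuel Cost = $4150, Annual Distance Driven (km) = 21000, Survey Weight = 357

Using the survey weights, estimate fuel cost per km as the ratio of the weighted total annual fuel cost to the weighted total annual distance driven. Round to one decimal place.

Σ wᵢ·y = 7474700
Σ wᵢ·x = 15000×299 + 17500×178 + 28500×218 + 4000×60 + 30000×313 + 14500×56 + 26000×72 + 20500×396 + 21000×357
  = 4485000 + 3115000 + 6213000 + 240000 + 9390000 + 812000 + 1872000 + 8118000 + 7497000 = 41742000
Ratio = 7474700 / 41742000 = 0.17906904

0.2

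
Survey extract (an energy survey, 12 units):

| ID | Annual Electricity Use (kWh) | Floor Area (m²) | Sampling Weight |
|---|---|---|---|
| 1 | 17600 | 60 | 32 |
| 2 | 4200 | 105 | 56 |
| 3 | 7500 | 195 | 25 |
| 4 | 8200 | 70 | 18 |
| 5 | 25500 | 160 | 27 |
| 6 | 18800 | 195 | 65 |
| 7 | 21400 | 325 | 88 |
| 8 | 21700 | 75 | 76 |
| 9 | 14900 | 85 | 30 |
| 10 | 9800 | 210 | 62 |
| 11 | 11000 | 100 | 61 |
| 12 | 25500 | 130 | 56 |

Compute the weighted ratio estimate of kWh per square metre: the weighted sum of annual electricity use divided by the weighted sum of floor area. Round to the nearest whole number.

103

Σ wᵢ·y = 17600×32 + 4200×56 + 7500×25 + 8200×18 + 25500×27 + 18800×65 + 21400×88 + 21700×76 + 14900×30 + 9800×62 + 11000×61 + 25500×56
  = 563200 + 235200 + 187500 + 147600 + 688500 + 1222000 + 1883200 + 1649200 + 447000 + 607600 + 671000 + 1428000 = 9730000
Σ wᵢ·x = 60×32 + 105×56 + 195×25 + 70×18 + 160×27 + 195×65 + 325×88 + 75×76 + 85×30 + 210×62 + 100×61 + 130×56
  = 1920 + 5880 + 4875 + 1260 + 4320 + 12675 + 28600 + 5700 + 2550 + 13020 + 6100 + 7280 = 94180
Ratio = 9730000 / 94180 = 103.31281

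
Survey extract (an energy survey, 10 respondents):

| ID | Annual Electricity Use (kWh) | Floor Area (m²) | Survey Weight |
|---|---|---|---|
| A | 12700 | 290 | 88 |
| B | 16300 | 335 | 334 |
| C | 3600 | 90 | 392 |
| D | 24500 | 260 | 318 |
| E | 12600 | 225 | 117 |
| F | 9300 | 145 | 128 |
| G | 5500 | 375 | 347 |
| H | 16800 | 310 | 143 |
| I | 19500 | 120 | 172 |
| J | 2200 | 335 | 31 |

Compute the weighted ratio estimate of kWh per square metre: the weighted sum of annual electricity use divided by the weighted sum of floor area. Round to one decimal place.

Σ wᵢ·y = 12700×88 + 16300×334 + 3600×392 + 24500×318 + 12600×117 + 9300×128 + 5500×347 + 16800×143 + 19500×172 + 2200×31
  = 26161700
Σ wᵢ·x = 290×88 + 335×334 + 90×392 + 260×318 + 225×117 + 145×128 + 375×347 + 310×143 + 120×172 + 335×31
  = 505735
Ratio = 26161700 / 505735 = 51.730056

51.7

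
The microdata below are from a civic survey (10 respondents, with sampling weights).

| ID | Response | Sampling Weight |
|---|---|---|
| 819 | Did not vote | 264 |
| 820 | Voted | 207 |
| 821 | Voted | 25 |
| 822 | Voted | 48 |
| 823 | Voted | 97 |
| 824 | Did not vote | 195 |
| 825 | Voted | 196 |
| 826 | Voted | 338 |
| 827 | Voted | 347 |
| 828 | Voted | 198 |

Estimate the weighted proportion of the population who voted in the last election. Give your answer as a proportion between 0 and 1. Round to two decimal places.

Sum of weights for 'Voted' = 207 + 25 + 48 + 97 + 196 + 338 + 347 + 198 = 1456
Total weight = 264 + 207 + 25 + 48 + 97 + 195 + 196 + 338 + 347 + 198 = 1915
Weighted proportion = 1456 / 1915 = 0.76031332

0.76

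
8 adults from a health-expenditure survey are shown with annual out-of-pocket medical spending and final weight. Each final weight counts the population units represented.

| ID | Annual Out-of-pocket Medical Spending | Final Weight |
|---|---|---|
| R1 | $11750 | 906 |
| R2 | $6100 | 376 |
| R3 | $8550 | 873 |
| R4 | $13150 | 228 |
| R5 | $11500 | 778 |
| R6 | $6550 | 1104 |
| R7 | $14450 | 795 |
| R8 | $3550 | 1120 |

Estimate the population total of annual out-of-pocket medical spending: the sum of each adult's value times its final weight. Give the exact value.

55043400

Weighted total = 11750×906 + 6100×376 + 8550×873 + 13150×228 + 11500×778 + 6550×1104 + 14450×795 + 3550×1120
  = 55043400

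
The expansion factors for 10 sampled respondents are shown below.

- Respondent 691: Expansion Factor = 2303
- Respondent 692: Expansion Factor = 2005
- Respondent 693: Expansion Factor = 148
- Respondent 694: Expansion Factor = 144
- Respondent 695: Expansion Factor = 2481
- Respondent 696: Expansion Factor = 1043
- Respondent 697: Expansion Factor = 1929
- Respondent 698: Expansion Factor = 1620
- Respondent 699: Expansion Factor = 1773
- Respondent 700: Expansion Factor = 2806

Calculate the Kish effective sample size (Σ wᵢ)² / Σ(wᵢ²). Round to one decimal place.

Σ wᵢ = 2303 + 2005 + 148 + 144 + 2481 + 1043 + 1929 + 1620 + 1773 + 2806 = 16252
Σ wᵢ² = 5303809 + 4020025 + 21904 + 20736 + 6155361 + 1087849 + 3721041 + 2624400 + 3143529 + 7873636 = 33972290
n_eff = 16252² / 33972290 = 264127504 / 33972290 = 7.7747925

7.8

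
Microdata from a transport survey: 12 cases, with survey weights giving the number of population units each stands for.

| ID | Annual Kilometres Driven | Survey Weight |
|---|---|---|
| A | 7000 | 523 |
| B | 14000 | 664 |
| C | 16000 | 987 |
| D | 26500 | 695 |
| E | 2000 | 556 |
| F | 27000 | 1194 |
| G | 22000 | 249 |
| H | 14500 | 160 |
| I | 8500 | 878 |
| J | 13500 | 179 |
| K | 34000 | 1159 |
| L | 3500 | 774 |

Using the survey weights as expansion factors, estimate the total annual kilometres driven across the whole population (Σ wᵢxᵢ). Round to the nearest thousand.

Weighted total = 7000×523 + 14000×664 + 16000×987 + 26500×695 + 2000×556 + 27000×1194 + 22000×249 + 14500×160 + 8500×878 + 13500×179 + 34000×1159 + 3500×774
  = 3661000 + 9296000 + 15792000 + 18417500 + 1112000 + 32238000 + 5478000 + 2320000 + 7463000 + 2416500 + 39406000 + 2709000 = 140309000

140309000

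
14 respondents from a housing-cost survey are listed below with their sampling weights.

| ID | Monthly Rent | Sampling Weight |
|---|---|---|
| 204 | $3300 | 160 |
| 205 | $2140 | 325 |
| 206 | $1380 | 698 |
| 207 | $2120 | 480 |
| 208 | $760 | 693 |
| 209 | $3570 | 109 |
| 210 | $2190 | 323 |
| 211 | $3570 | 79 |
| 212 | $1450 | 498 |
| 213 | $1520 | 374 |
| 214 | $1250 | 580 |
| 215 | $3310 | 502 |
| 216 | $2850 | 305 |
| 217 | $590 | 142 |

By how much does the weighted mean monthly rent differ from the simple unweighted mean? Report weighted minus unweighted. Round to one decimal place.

Unweighted sum = 30000
Unweighted mean = 30000 / 14 = 2142.8571
Weighted sum = 9739780
Sum of weights = 5268
Weighted mean = 9739780 / 5268 = 1848.8573
Difference (weighted minus unweighted) = -293.99989

-294.0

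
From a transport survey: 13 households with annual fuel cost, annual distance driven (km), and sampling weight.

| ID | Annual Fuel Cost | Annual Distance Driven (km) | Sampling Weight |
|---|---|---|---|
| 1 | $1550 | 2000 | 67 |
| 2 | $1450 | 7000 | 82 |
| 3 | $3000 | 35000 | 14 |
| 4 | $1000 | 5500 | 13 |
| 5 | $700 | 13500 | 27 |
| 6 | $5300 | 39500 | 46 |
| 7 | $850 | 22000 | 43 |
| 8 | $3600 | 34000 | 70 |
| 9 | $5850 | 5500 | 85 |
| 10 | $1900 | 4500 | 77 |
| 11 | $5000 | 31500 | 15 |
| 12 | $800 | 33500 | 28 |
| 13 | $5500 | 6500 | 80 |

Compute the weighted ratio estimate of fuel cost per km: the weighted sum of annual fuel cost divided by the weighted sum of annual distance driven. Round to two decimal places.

Σ wᵢ·y = 2009950
Σ wᵢ·x = 9521500
Ratio = 2009950 / 9521500 = 0.21109594

0.21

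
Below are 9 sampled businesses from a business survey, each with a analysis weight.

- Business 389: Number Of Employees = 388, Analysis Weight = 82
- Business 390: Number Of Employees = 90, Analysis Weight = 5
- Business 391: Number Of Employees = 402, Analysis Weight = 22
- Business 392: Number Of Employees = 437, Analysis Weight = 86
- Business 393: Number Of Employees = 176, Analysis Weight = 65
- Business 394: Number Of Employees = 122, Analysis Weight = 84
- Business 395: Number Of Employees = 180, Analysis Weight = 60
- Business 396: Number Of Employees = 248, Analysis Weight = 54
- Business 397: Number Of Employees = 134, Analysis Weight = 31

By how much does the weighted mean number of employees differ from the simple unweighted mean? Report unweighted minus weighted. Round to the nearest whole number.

-21

Unweighted sum = 388 + 90 + 402 + 437 + 176 + 122 + 180 + 248 + 134 = 2177
Unweighted mean = 2177 / 9 = 241.88889
Weighted sum = 388×82 + 90×5 + 402×22 + 437×86 + 176×65 + 122×84 + 180×60 + 248×54 + 134×31
  = 31816 + 450 + 8844 + 37582 + 11440 + 10248 + 10800 + 13392 + 4154 = 128726
Sum of weights = 82 + 5 + 22 + 86 + 65 + 84 + 60 + 54 + 31 = 489
Weighted mean = 128726 / 489 = 263.24335
Difference (unweighted minus weighted) = -21.354465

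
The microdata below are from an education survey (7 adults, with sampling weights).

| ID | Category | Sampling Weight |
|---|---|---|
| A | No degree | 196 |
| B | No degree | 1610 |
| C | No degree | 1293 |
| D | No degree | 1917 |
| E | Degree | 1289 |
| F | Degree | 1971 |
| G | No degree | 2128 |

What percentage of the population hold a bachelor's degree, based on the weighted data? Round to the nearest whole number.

31

Sum of weights for 'Degree' = 1289 + 1971 = 3260
Total weight = 196 + 1610 + 1293 + 1917 + 1289 + 1971 + 2128 = 10404
Weighted proportion = 3260 / 10404 = 0.31334102 → 31.334102%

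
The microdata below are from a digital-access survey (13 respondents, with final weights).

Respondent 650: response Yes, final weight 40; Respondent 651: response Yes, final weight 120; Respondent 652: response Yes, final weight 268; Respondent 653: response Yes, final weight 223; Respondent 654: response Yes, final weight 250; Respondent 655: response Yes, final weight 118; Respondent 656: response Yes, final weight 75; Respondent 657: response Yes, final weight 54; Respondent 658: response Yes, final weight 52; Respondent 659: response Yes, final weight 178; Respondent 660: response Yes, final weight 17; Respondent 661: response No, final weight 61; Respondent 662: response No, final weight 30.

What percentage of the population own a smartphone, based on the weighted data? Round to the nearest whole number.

Sum of weights for 'Yes' = 40 + 120 + 268 + 223 + 250 + 118 + 75 + 54 + 52 + 178 + 17 = 1395
Total weight = 1486
Weighted proportion = 1395 / 1486 = 0.93876178 → 93.876178%

94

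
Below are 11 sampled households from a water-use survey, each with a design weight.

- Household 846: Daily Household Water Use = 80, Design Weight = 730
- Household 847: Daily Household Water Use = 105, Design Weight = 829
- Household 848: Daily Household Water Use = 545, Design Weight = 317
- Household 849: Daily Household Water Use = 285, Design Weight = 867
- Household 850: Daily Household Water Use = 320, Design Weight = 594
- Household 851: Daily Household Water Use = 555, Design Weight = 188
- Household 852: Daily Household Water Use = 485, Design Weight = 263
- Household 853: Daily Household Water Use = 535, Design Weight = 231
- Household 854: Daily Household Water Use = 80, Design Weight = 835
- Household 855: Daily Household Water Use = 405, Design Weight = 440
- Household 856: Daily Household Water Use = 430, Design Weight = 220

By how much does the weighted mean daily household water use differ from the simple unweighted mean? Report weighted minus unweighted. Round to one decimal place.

-84.7

Unweighted sum = 3825
Unweighted mean = 3825 / 11 = 347.72727
Weighted sum = 80×730 + 105×829 + 545×317 + 285×867 + 320×594 + 555×188 + 485×263 + 535×231 + 80×835 + 405×440 + 430×220
  = 58400 + 87045 + 172765 + 247095 + 190080 + 104340 + 127555 + 123585 + 66800 + 178200 + 94600 = 1450465
Sum of weights = 5514
Weighted mean = 1450465 / 5514 = 263.05132
Difference (weighted minus unweighted) = -84.675949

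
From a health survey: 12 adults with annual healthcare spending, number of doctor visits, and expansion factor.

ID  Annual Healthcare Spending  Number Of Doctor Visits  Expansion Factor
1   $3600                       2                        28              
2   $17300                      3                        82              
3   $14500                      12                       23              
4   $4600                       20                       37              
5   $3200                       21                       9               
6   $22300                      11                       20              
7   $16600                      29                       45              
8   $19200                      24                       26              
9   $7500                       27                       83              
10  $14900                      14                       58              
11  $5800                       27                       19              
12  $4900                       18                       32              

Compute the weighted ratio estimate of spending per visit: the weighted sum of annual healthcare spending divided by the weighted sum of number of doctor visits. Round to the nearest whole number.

705

Σ wᵢ·y = 3600×28 + 17300×82 + 14500×23 + 4600×37 + 3200×9 + 22300×20 + 16600×45 + 19200×26 + 7500×83 + 14900×58 + 5800×19 + 4900×32
  = 100800 + 1418600 + 333500 + 170200 + 28800 + 446000 + 747000 + 499200 + 622500 + 864200 + 110200 + 156800 = 5497800
Σ wᵢ·x = 2×28 + 3×82 + 12×23 + 20×37 + 21×9 + 11×20 + 29×45 + 24×26 + 27×83 + 14×58 + 27×19 + 18×32
  = 56 + 246 + 276 + 740 + 189 + 220 + 1305 + 624 + 2241 + 812 + 513 + 576 = 7798
Ratio = 5497800 / 7798 = 705.02693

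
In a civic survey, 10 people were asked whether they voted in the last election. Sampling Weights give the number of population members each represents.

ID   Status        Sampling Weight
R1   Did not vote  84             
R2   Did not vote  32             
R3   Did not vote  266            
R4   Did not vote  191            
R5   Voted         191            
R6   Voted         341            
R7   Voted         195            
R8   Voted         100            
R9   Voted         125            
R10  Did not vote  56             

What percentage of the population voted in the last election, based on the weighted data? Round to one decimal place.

60.2

Sum of weights for 'Voted' = 191 + 341 + 195 + 100 + 125 = 952
Total weight = 84 + 32 + 266 + 191 + 191 + 341 + 195 + 100 + 125 + 56 = 1581
Weighted proportion = 952 / 1581 = 0.60215054 → 60.215054%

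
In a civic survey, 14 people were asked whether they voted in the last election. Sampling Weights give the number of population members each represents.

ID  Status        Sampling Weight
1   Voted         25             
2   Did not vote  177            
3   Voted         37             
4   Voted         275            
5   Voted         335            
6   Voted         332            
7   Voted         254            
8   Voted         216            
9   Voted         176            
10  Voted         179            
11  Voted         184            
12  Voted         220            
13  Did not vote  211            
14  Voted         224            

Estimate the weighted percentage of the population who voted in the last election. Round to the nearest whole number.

Sum of weights for 'Voted' = 25 + 37 + 275 + 335 + 332 + 254 + 216 + 176 + 179 + 184 + 220 + 224 = 2457
Total weight = 2845
Weighted proportion = 2457 / 2845 = 0.86362039 → 86.362039%

86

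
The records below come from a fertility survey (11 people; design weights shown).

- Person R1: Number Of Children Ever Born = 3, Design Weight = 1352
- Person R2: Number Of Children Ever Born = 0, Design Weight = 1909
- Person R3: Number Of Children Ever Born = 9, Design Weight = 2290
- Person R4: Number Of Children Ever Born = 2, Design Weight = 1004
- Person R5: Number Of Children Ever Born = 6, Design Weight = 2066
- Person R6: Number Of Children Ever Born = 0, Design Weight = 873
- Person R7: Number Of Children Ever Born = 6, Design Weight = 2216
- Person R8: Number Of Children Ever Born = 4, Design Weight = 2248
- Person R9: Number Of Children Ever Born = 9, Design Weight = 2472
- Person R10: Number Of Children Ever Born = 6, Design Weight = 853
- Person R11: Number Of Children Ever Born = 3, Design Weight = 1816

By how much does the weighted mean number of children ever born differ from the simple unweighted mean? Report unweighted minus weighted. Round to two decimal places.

-0.57

Unweighted sum = 3 + 0 + 9 + 2 + 6 + 0 + 6 + 4 + 9 + 6 + 3 = 48
Unweighted mean = 48 / 11 = 4.3636364
Weighted sum = 3×1352 + 0×1909 + 9×2290 + 2×1004 + 6×2066 + 0×873 + 6×2216 + 4×2248 + 9×2472 + 6×853 + 3×1816
  = 94172
Sum of weights = 1352 + 1909 + 2290 + 1004 + 2066 + 873 + 2216 + 2248 + 2472 + 853 + 1816 = 19099
Weighted mean = 94172 / 19099 = 4.9307294
Difference (unweighted minus weighted) = -0.56709299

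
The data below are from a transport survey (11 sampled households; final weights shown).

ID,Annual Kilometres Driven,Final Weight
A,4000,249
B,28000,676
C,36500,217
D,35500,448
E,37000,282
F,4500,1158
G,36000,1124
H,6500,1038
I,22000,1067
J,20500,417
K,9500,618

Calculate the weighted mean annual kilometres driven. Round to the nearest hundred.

19800

Weighted sum = 4000×249 + 28000×676 + 36500×217 + 35500×448 + 37000×282 + 4500×1158 + 36000×1124 + 6500×1038 + 22000×1067 + 20500×417 + 9500×618
  = 996000 + 18928000 + 7920500 + 15904000 + 10434000 + 5211000 + 40464000 + 6747000 + 23474000 + 8548500 + 5871000 = 144498000
Sum of weights = 7294
Weighted mean = 144498000 / 7294 = 19810.529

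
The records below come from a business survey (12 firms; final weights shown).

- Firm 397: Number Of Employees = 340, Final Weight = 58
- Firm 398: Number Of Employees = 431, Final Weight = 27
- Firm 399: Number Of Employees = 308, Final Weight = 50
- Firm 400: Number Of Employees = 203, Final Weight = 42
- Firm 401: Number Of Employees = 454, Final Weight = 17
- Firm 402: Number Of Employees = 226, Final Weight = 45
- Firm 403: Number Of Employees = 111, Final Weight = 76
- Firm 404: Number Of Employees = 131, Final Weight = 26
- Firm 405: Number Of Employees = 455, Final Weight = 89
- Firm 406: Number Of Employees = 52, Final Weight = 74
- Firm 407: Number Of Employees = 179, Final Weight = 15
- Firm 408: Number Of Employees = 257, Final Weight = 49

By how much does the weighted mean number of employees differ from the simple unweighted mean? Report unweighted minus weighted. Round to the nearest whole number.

Unweighted sum = 3147
Unweighted mean = 3147 / 12 = 262.25
Weighted sum = 340×58 + 431×27 + 308×50 + 203×42 + 454×17 + 226×45 + 111×76 + 131×26 + 455×89 + 52×74 + 179×15 + 257×49
  = 19720 + 11637 + 15400 + 8526 + 7718 + 10170 + 8436 + 3406 + 40495 + 3848 + 2685 + 12593 = 144634
Sum of weights = 58 + 27 + 50 + 42 + 17 + 45 + 76 + 26 + 89 + 74 + 15 + 49 = 568
Weighted mean = 144634 / 568 = 254.63732
Difference (unweighted minus weighted) = 7.6126761

8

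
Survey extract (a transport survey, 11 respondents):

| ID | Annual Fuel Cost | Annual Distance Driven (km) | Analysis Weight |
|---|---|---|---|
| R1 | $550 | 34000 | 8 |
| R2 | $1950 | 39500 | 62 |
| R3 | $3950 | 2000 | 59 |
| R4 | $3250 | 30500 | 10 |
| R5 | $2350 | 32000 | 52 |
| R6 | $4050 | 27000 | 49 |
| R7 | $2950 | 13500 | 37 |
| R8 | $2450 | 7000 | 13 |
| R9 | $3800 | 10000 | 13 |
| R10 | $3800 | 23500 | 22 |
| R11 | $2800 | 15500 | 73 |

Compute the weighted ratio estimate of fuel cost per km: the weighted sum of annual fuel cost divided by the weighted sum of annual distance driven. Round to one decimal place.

0.1

Σ wᵢ·y = 550×8 + 1950×62 + 3950×59 + 3250×10 + 2350×52 + 4050×49 + 2950×37 + 2450×13 + 3800×13 + 3800×22 + 2800×73
  = 4400 + 120900 + 233050 + 32500 + 122200 + 198450 + 109150 + 31850 + 49400 + 83600 + 204400 = 1189900
Σ wᵢ·x = 34000×8 + 39500×62 + 2000×59 + 30500×10 + 32000×52 + 27000×49 + 13500×37 + 7000×13 + 10000×13 + 23500×22 + 15500×73
  = 272000 + 2449000 + 118000 + 305000 + 1664000 + 1323000 + 499500 + 91000 + 130000 + 517000 + 1131500 = 8500000
Ratio = 1189900 / 8500000 = 0.13998824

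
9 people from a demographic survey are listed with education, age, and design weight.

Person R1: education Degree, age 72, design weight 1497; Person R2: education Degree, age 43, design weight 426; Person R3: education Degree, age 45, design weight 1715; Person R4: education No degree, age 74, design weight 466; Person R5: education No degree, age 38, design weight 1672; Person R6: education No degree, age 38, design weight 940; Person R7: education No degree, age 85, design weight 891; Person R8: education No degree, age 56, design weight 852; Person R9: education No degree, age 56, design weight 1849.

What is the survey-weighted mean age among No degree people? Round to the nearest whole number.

54

No degree rows: R4, R5, R6, R7, R8, R9
Weighted sum = 360731
Sum of weights = 466 + 1672 + 940 + 891 + 852 + 1849 = 6670
Weighted mean = 360731 / 6670 = 54.082609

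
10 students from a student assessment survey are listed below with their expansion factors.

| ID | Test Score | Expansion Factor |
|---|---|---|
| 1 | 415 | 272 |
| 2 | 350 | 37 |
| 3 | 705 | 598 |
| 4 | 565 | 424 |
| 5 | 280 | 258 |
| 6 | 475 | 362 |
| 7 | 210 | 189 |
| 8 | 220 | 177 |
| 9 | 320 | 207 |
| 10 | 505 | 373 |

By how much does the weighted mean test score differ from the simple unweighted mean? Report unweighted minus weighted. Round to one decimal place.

-66.5

Unweighted sum = 415 + 350 + 705 + 565 + 280 + 475 + 210 + 220 + 320 + 505 = 4045
Unweighted mean = 4045 / 10 = 404.5
Weighted sum = 1364405
Sum of weights = 272 + 37 + 598 + 424 + 258 + 362 + 189 + 177 + 207 + 373 = 2897
Weighted mean = 1364405 / 2897 = 470.97169
Difference (unweighted minus weighted) = -66.471695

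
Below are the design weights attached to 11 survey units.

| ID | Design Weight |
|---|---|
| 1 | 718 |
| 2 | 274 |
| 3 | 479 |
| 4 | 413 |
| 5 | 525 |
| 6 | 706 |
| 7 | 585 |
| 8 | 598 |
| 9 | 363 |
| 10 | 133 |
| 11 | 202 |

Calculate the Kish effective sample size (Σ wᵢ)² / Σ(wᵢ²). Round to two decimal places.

9.40

Σ wᵢ = 718 + 274 + 479 + 413 + 525 + 706 + 585 + 598 + 363 + 133 + 202 = 4996
Σ wᵢ² = 2654762
n_eff = 4996² / 2654762 = 24960016 / 2654762 = 9.4019788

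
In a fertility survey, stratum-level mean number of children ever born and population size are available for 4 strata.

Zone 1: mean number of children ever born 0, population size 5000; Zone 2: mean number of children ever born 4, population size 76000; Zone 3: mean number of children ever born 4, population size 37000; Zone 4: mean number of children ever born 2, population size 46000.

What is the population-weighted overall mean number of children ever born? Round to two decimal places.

3.32

Σ Nₕ·x̄ₕ = 0×5000 + 4×76000 + 4×37000 + 2×46000
  = 0 + 304000 + 148000 + 92000 = 544000
Σ Nₕ = 5000 + 76000 + 37000 + 46000 = 164000
Overall mean = 544000 / 164000 = 3.3170732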